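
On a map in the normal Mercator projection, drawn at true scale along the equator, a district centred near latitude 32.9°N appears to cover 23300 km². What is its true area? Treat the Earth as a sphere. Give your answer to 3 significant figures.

For Mercator, h = k = sec φ (a conformal cylindrical projection has a single point scale, 1/cos φ).
Areal scale = k² = sec²φ = 1/cos²(32.9°) = 1/0.8396² = 1.419.
True area = apparent / (areal scale) = 23300 / 1.419 ≈ 16400 km².

16400 km²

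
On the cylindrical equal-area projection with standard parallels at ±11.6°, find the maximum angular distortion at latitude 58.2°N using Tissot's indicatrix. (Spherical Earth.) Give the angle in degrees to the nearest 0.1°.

Cylindrical equal-area (φ₀ = 11.6°): h = cos φ / cos 11.6° along meridians, k = cos 11.6° / cos φ along parallels; h·k = 1.
At 58.2°: h = 0.5379, k = 1.859; principal scales a = 1.859, b = 0.5379.
sin(ω/2) = (a − b)/(a + b) = 1.321/2.397 = 0.5511, so ω = 2 arcsin(0.5511) ≈ 66.9°.

66.9°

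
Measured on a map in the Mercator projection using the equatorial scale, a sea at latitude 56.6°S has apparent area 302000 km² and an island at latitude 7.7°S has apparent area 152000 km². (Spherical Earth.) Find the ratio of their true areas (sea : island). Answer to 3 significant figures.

Mercator's areal exaggeration is sec²φ; hence true area = (apparent area) · cos²φ.
True area of sea: 302000 × cos²(56.6°) = 302000 × 0.3030 = 91510 km².
True area of island: 152000 × cos²(7.7°) = 152000 × 0.9820 = 149300 km².
Ratio = 91510 / 149300 ≈ 0.613.

0.613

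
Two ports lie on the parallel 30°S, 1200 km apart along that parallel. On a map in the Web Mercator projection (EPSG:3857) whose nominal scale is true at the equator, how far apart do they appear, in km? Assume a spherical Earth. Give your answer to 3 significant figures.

1390 km

For Mercator, h = k = sec φ (a conformal cylindrical projection has a single point scale, 1/cos φ).
Along the parallel, k = sec 30° = 1/0.8660 = 1.155.
Map distance = 1200 × 1.155 ≈ 1390 km.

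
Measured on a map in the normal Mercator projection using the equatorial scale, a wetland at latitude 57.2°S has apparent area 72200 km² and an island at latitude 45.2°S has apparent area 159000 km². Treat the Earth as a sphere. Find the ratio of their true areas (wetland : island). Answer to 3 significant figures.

0.268

Since Mercator area scale is 1/cos²φ, the true area equals the apparent area multiplied by cos²φ.
True area of wetland: 72200 × cos²(57.2°) = 72200 × 0.2934 = 21190 km².
True area of island: 159000 × cos²(45.2°) = 159000 × 0.4965 = 78940 km².
Ratio = 21190 / 78940 ≈ 0.268.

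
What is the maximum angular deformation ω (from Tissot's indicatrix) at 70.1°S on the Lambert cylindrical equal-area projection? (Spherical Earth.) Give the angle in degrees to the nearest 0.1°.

104.8°

The Lambert cylindrical equal-area projection is the cylindrical equal-area projection with its standard parallel at the equator (φ₀ = 0). A cylindrical equal-area projection with standard parallel φ₀ has meridian scale h = cos φ / cos φ₀ and parallel scale k = cos φ₀ / cos φ (so areas are preserved, h·k = 1).
At 70.1°: h = 0.3404, k = 2.938; principal scales a = 2.938, b = 0.3404.
sin(ω/2) = (a − b)/(a + b) = 2.598/3.278 = 0.7923, so ω = 2 arcsin(0.7923) ≈ 104.8°.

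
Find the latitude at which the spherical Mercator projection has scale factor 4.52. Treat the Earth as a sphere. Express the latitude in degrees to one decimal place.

77.2°

Mercator scale is k = sec φ = 1/cos φ.
1/cos φ = 4.52  ⇒  cos φ = 0.2212  ⇒  φ = arccos(0.2212) ≈ 77.2°.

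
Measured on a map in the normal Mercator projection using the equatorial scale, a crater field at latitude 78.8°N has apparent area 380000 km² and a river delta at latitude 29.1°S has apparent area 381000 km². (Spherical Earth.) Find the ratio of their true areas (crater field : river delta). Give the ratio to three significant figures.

0.0493

Mercator's areal exaggeration is sec²φ; hence true area = (apparent area) · cos²φ.
True area of crater field: 380000 × cos²(78.8°) = 380000 × 0.03773 = 14340 km².
True area of river delta: 381000 × cos²(29.1°) = 381000 × 0.7635 = 290900 km².
Ratio = 14340 / 290900 ≈ 0.0493.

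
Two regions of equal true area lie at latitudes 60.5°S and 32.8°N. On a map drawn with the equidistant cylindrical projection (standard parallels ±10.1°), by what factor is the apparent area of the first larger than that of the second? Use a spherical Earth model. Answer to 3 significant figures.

1.71

With standard parallel φ₀ = 10.1°, the equirectangular projection gives x = Rλ cos φ₀, y = Rφ, so h = 1 and k = cos 10.1° / cos φ.
Areal scale at 60.5°: h·k = 1.000 × 1.999 = 1.999.
Areal scale at 32.8°: h·k = 1.000 × 1.171 = 1.171.
Ratio = 1.999/1.171 ≈ 1.71.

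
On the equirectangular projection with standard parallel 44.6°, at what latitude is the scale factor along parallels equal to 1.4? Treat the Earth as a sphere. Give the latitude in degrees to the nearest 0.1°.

In the equirectangular projection with standard parallel φ₀ = 44.6° (x = Rλ cos φ₀, y = Rφ), meridians are true-scale (h = 1) and the parallel scale is k = cos φ₀ / cos φ.
k = cos φ₀ / cos φ = 1.4  ⇒  cos φ = cos 44.6° / 1.4 = 0.5086.
φ = arccos(0.5086) ≈ 59.4°.

59.4°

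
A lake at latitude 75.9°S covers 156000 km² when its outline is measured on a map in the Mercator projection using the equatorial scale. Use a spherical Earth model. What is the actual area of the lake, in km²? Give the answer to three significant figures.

9260 km²

Mercator is conformal, so the point scale is isotropic: h = k = sec φ = 1/cos φ.
Areal scale = k² = sec²φ = 1/cos²(75.9°) = 1/0.2436² = 16.85.
True area = apparent / (areal scale) = 156000 / 16.85 ≈ 9260 km².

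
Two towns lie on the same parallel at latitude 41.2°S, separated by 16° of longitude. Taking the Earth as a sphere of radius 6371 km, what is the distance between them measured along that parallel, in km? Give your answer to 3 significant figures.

1340 km

Arc length along a parallel = R cos φ · Δλ (with Δλ in radians).
= 6371 × cos 41.2° × (16° × π/180) = 6371 × 0.7524 × 0.2793 ≈ 1340 km.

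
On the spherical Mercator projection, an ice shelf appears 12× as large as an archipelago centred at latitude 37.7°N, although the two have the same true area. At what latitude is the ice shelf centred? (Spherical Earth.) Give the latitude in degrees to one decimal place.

76.8°

Mercator areal scale is sec²φ, so apparent-area ratio = sec²φ₁ / sec²φ₂ = cos²φ₂ / cos²φ₁.
cos²φ₂ / cos²φ₁ = 12  ⇒  cos φ₁ = cos 37.7° / √12 = 0.7912/3.464 = 0.2284.
φ₁ = arccos(0.2284) ≈ 76.8°.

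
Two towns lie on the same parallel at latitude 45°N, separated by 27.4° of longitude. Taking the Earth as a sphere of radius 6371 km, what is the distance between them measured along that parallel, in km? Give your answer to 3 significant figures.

Arc length along a parallel = R cos φ · Δλ (with Δλ in radians).
= 6371 × cos 45° × (27.4° × π/180) = 6371 × 0.7071 × 0.4782 ≈ 2150 km.

2150 km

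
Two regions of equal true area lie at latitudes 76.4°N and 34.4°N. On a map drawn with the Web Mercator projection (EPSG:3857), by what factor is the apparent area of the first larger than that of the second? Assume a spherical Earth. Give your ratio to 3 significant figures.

12.3

On Mercator, area is exaggerated by sec²φ = 1/cos²φ.
At 76.4°: sec²(76.4°) = 1/0.2351² = 18.09.
At 34.4°: sec²(34.4°) = 1/0.8251² = 1.469.
Ratio = 18.09/1.469 = cos²(34.4°)/cos²(76.4°) ≈ 12.3.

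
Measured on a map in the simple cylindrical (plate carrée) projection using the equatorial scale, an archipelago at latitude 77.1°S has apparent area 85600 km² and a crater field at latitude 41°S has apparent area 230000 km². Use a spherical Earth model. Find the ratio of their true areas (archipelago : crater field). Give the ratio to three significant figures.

0.110

On the plate carrée, areal scale = h·k = 1 × sec φ, so true area = apparent × cos φ.
True area of archipelago: 85600 × cos(77.1°) = 85600 × 0.2233 = 19110 km².
True area of crater field: 230000 × cos(41°) = 230000 × 0.7547 = 173600 km².
Ratio = 19110 / 173600 ≈ 0.110.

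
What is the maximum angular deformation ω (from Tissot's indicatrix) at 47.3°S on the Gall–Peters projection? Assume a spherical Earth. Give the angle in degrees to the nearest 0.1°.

4.8°

The Gall–Peters projection is cylindrical equal-area with φ₀ = 45°. Cylindrical equal-area (φ₀ = 45°): h = cos φ / cos 45° along meridians, k = cos 45° / cos φ along parallels; h·k = 1.
At 47.3°: h = 0.9591, k = 1.043; principal scales a = 1.043, b = 0.9591.
sin(ω/2) = (a − b)/(a + b) = 0.08362/2.002 = 0.04177, so ω = 2 arcsin(0.04177) ≈ 4.8°.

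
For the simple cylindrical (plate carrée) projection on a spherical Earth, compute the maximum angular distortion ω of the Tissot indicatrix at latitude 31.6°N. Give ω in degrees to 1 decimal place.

9.2°

For the equirectangular projection with φ₀ = 0 (plate carrée), h = 1 along meridians and k = sec φ along parallels.
At 31.6°: h = 1.000, k = 1.174; principal scales a = 1.174, b = 1.000.
sin(ω/2) = (a − b)/(a + b) = 0.1741/2.174 = 0.08007, so ω = 2 arcsin(0.08007) ≈ 9.2°.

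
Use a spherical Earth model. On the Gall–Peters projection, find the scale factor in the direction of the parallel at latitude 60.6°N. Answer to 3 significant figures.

Gall–Peters is a cylindrical equal-area projection with standard parallels at ±45°. Cylindrical equal-area (φ₀ = 45°): h = cos φ / cos 45° along meridians, k = cos 45° / cos φ along parallels; h·k = 1.
k = cos 45° / cos 60.6° = 0.7071/0.4909 = 1.440.

1.44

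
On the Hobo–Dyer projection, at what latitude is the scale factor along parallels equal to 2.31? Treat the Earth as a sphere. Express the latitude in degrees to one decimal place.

Hobo–Dyer is a cylindrical equal-area projection with standard parallels at ±37.5°. A cylindrical equal-area projection with standard parallel φ₀ has meridian scale h = cos φ / cos φ₀ and parallel scale k = cos φ₀ / cos φ (so areas are preserved, h·k = 1).
k = cos φ₀ / cos φ = 2.31  ⇒  cos φ = cos 37.5° / 2.31 = 0.3434.
φ = arccos(0.3434) ≈ 69.9°.

69.9°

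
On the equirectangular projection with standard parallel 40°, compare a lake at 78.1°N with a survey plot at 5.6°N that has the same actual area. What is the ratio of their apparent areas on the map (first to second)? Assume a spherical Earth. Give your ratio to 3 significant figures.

4.83

With standard parallel φ₀ = 40°, the equirectangular projection gives x = Rλ cos φ₀, y = Rφ, so h = 1 and k = cos 40° / cos φ.
Areal scale at 78.1°: h·k = 1.000 × 3.715 = 3.715.
Areal scale at 5.6°: h·k = 1.000 × 0.7697 = 0.7697.
Ratio = 3.715/0.7697 ≈ 4.83.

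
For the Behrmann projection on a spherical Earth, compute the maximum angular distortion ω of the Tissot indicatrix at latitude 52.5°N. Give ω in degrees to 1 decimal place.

The Behrmann projection is cylindrical equal-area with φ₀ = 30°. For cylindrical equal-area with standard parallel φ₀, h = cos φ / cos φ₀ and k = cos φ₀ / cos φ, so h·k = 1.
At 52.5°: h = 0.7029, k = 1.423; principal scales a = 1.423, b = 0.7029.
sin(ω/2) = (a − b)/(a + b) = 0.7197/2.126 = 0.3386, so ω = 2 arcsin(0.3386) ≈ 39.6°.

39.6°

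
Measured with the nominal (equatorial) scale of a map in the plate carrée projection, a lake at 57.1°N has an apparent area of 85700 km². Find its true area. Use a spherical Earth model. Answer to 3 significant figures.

For the equirectangular projection with φ₀ = 0 (plate carrée), h = 1 along meridians and k = sec φ along parallels.
Areal scale = h·k = 1 × sec φ; at 57.1°, h = 1.000, k = 1.841, so h·k = 1.841.
True area = apparent / (areal scale) = 85700 / 1.841 ≈ 46600 km².

46600 km²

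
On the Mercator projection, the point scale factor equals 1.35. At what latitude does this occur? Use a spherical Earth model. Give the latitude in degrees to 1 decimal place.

42.2°

Mercator scale is k = sec φ = 1/cos φ.
1/cos φ = 1.35  ⇒  cos φ = 0.7407  ⇒  φ = arccos(0.7407) ≈ 42.2°.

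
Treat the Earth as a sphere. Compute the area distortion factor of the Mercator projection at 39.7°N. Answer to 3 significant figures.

1.69

Mercator is conformal, so the point scale is isotropic: h = k = sec φ = 1/cos φ.
Areal scale = k² = sec²φ = 1/cos²(39.7°) = 1/0.7694² = 1.689.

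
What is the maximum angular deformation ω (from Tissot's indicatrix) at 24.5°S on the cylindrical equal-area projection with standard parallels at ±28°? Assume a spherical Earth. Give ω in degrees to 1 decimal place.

3.5°

A cylindrical equal-area projection with standard parallel φ₀ has meridian scale h = cos φ / cos φ₀ and parallel scale k = cos φ₀ / cos φ (so areas are preserved, h·k = 1).
At 24.5°: h = 1.031, k = 0.9703; principal scales a = 1.031, b = 0.9703.
sin(ω/2) = (a − b)/(a + b) = 0.06028/2.001 = 0.03013, so ω = 2 arcsin(0.03013) ≈ 3.5°.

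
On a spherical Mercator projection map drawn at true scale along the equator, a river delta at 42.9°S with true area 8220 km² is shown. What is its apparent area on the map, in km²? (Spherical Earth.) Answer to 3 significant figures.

Mercator is conformal, so the point scale is isotropic: h = k = sec φ = 1/cos φ.
Areal scale = k² = sec²φ = 1/cos²(42.9°) = 1/0.7325² = 1.864.
Apparent area = 8220 × 1.864 ≈ 15300 km².

15300 km²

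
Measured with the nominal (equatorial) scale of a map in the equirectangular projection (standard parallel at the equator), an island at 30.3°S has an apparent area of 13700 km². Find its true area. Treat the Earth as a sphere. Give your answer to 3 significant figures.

11800 km²

In the plate carrée (x = Rλ, y = Rφ), meridians are true-scale (h = 1) and parallels are stretched by k = sec φ.
Areal scale = h·k = 1 × sec φ; at 30.3°, h = 1.000, k = 1.158, so h·k = 1.158.
True area = apparent / (areal scale) = 13700 / 1.158 ≈ 11800 km².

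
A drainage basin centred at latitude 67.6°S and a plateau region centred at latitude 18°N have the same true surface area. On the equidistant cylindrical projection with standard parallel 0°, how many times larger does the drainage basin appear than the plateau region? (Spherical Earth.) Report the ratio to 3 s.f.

Plate carrée maps x = Rλ, y = Rφ. The meridian scale is h = 1 and the parallel scale is k = 1/cos φ = sec φ.
Areal scale at 67.6°: h·k = 1.000 × 2.624 = 2.624.
Areal scale at 18°: h·k = 1.000 × 1.051 = 1.051.
Ratio = 2.624/1.051 ≈ 2.50.

2.50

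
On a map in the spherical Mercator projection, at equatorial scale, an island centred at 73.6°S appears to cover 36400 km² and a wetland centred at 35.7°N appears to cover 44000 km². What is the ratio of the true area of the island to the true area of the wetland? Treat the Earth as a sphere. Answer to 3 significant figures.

0.1000

On Mercator the areal scale is sec²φ, so true area = apparent × cos²φ.
True area of island: 36400 × cos²(73.6°) = 36400 × 0.07972 = 2902 km².
True area of wetland: 44000 × cos²(35.7°) = 44000 × 0.6595 = 29020 km².
Ratio = 2902 / 29020 ≈ 0.1000.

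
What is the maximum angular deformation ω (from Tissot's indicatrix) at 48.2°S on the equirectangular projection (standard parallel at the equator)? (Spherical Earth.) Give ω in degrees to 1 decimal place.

In the plate carrée (x = Rλ, y = Rφ), meridians are true-scale (h = 1) and parallels are stretched by k = sec φ.
At 48.2°: h = 1.000, k = 1.500; principal scales a = 1.500, b = 1.000.
sin(ω/2) = (a − b)/(a + b) = 0.5003/2.500 = 0.2001, so ω = 2 arcsin(0.2001) ≈ 23.1°.

23.1°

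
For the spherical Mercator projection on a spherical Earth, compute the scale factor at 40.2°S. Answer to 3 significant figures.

1.31

The Mercator projection is conformal; its linear scale factor is the same in every direction and equals sec φ = 1/cos φ.
k = 1/cos 40.2° = 1/0.7638 = 1.309.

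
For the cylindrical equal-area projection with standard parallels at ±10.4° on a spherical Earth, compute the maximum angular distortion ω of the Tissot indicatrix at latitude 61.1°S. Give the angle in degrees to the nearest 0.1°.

75.3°

Cylindrical equal-area (φ₀ = 10.4°): h = cos φ / cos 10.4° along meridians, k = cos 10.4° / cos φ along parallels; h·k = 1.
At 61.1°: h = 0.4914, k = 2.035; principal scales a = 2.035, b = 0.4914.
sin(ω/2) = (a − b)/(a + b) = 1.544/2.527 = 0.6110, so ω = 2 arcsin(0.6110) ≈ 75.3°.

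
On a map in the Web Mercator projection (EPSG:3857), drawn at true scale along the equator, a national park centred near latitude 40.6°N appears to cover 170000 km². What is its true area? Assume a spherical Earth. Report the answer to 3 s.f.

For Mercator, h = k = sec φ (a conformal cylindrical projection has a single point scale, 1/cos φ).
Areal scale = k² = sec²φ = 1/cos²(40.6°) = 1/0.7593² = 1.735.
True area = apparent / (areal scale) = 170000 / 1.735 ≈ 98000 km².

98000 km²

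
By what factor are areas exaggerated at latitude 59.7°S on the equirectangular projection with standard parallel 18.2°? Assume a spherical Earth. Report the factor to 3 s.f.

In the equirectangular projection with standard parallel φ₀ = 18.2° (x = Rλ cos φ₀, y = Rφ), meridians are true-scale (h = 1) and the parallel scale is k = cos φ₀ / cos φ.
Areal scale = h·k = 1 × cos φ₀ / cos φ; at 59.7°, h = 1.000, k = 1.883, so h·k = 1.883.

1.88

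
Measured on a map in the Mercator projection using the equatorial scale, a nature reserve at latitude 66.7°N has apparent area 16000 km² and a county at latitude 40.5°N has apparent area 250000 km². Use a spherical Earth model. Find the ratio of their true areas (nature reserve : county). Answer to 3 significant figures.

On Mercator the areal scale is sec²φ, so true area = apparent × cos²φ.
True area of nature reserve: 16000 × cos²(66.7°) = 16000 × 0.1565 = 2503 km².
True area of county: 250000 × cos²(40.5°) = 250000 × 0.5782 = 144600 km².
Ratio = 2503 / 144600 ≈ 0.0173.

0.0173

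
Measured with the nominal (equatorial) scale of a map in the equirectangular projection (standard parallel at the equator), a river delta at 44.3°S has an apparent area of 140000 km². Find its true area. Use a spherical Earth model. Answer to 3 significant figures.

100000 km²

For the equirectangular projection with φ₀ = 0 (plate carrée), h = 1 along meridians and k = sec φ along parallels.
Areal scale = h·k = 1 × sec φ; at 44.3°, h = 1.000, k = 1.397, so h·k = 1.397.
True area = apparent / (areal scale) = 140000 / 1.397 ≈ 100000 km².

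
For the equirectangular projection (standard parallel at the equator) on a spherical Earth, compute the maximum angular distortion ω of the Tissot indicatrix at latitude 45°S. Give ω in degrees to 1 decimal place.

19.8°

In the plate carrée (x = Rλ, y = Rφ), meridians are true-scale (h = 1) and parallels are stretched by k = sec φ.
At 45°: h = 1.000, k = 1.414; principal scales a = 1.414, b = 1.000.
sin(ω/2) = (a − b)/(a + b) = 0.4142/2.414 = 0.1716, so ω = 2 arcsin(0.1716) ≈ 19.8°.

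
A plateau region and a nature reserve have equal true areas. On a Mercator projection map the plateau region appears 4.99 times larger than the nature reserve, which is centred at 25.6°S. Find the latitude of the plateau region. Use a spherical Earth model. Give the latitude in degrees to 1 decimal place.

On Mercator, (apparent₁)/(apparent₂) = sec²φ₁ / sec²φ₂ when true areas are equal.
cos²φ₂ / cos²φ₁ = 4.99  ⇒  cos φ₁ = cos 25.6° / √4.99 = 0.9018/2.234 = 0.4037.
φ₁ = arccos(0.4037) ≈ 66.2°.

66.2°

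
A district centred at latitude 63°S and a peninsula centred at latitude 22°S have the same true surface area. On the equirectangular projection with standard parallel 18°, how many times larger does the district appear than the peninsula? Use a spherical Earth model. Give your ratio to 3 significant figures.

With standard parallel φ₀ = 18°, the equirectangular projection gives x = Rλ cos φ₀, y = Rφ, so h = 1 and k = cos 18° / cos φ.
Areal scale at 63°: h·k = 1.000 × 2.095 = 2.095.
Areal scale at 22°: h·k = 1.000 × 1.026 = 1.026.
Ratio = 2.095/1.026 ≈ 2.04.

2.04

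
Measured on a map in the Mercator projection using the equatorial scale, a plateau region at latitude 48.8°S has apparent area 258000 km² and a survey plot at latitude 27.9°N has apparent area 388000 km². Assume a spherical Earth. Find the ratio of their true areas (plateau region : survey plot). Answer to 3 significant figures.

Mercator's areal exaggeration is sec²φ; hence true area = (apparent area) · cos²φ.
True area of plateau region: 258000 × cos²(48.8°) = 258000 × 0.4339 = 111900 km².
True area of survey plot: 388000 × cos²(27.9°) = 388000 × 0.7810 = 303000 km².
Ratio = 111900 / 303000 ≈ 0.369.

0.369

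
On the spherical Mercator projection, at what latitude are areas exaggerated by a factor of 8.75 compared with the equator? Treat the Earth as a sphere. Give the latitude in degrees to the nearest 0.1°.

70.2°

Mercator areal scale is sec²φ.
sec²φ = 8.75  ⇒  cos²φ = 0.1143  ⇒  cos φ = 0.3381.
φ = arccos(0.3381) ≈ 70.2°.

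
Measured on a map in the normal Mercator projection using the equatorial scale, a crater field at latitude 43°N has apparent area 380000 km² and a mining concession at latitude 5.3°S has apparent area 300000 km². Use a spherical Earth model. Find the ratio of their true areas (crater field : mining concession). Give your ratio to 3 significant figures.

0.683

Mercator's areal exaggeration is sec²φ; hence true area = (apparent area) · cos²φ.
True area of crater field: 380000 × cos²(43°) = 380000 × 0.5349 = 203300 km².
True area of mining concession: 300000 × cos²(5.3°) = 300000 × 0.9915 = 297400 km².
Ratio = 203300 / 297400 ≈ 0.683.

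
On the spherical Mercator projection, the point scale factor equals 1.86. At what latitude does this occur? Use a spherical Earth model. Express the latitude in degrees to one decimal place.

Mercator scale is k = sec φ = 1/cos φ.
1/cos φ = 1.86  ⇒  cos φ = 0.5376  ⇒  φ = arccos(0.5376) ≈ 57.5°.

57.5°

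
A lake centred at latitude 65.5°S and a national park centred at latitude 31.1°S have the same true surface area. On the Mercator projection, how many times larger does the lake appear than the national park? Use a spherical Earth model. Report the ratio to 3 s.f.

4.26

Mercator is conformal with k = sec φ, so areal scale = k² = sec²φ.
At 65.5°: sec²(65.5°) = 1/0.4147² = 5.815.
At 31.1°: sec²(31.1°) = 1/0.8563² = 1.364.
Ratio = 5.815/1.364 = cos²(31.1°)/cos²(65.5°) ≈ 4.26.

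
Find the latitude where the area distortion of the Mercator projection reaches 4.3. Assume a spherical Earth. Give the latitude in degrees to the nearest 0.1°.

61.2°

Mercator areal scale is sec²φ.
sec²φ = 4.3  ⇒  cos²φ = 0.2326  ⇒  cos φ = 0.4822.
φ = arccos(0.4822) ≈ 61.2°.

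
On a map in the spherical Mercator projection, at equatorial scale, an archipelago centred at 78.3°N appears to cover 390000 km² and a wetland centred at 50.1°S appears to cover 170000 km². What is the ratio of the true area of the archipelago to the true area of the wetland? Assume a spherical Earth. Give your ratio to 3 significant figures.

On Mercator the areal scale is sec²φ, so true area = apparent × cos²φ.
True area of archipelago: 390000 × cos²(78.3°) = 390000 × 0.04112 = 16040 km².
True area of wetland: 170000 × cos²(50.1°) = 170000 × 0.4115 = 69950 km².
Ratio = 16040 / 69950 ≈ 0.229.

0.229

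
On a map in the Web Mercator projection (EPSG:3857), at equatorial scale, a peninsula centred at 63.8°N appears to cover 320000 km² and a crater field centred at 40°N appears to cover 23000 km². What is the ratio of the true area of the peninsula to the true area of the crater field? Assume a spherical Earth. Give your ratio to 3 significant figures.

4.62

On Mercator the areal scale is sec²φ, so true area = apparent × cos²φ.
True area of peninsula: 320000 × cos²(63.8°) = 320000 × 0.1949 = 62380 km².
True area of crater field: 23000 × cos²(40°) = 23000 × 0.5868 = 13500 km².
Ratio = 62380 / 13500 ≈ 4.62.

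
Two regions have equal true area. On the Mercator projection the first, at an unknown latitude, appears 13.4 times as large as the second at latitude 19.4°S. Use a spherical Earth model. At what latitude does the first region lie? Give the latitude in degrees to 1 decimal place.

75.1°

For equal true areas on Mercator, apparent areas scale as sec²φ, so the ratio is cos²φ₂ / cos²φ₁.
cos²φ₂ / cos²φ₁ = 13.4  ⇒  cos φ₁ = cos 19.4° / √13.4 = 0.9432/3.661 = 0.2577.
φ₁ = arccos(0.2577) ≈ 75.1°.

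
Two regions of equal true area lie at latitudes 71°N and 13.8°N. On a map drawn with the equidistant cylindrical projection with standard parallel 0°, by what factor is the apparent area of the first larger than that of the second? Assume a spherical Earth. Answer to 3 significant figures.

2.98

In the plate carrée (x = Rλ, y = Rφ), meridians are true-scale (h = 1) and parallels are stretched by k = sec φ.
Areal scale at 71°: h·k = 1.000 × 3.072 = 3.072.
Areal scale at 13.8°: h·k = 1.000 × 1.030 = 1.030.
Ratio = 3.072/1.030 ≈ 2.98.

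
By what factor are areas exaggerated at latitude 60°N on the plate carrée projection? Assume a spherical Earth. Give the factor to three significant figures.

Plate carrée maps x = Rλ, y = Rφ. The meridian scale is h = 1 and the parallel scale is k = 1/cos φ = sec φ.
Areal scale = h·k = 1 × sec φ; at 60°, h = 1.000, k = 2.000, so h·k = 2.000.

2.00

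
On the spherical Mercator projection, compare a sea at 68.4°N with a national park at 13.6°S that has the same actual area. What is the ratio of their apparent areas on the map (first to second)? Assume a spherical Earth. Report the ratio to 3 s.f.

Mercator areal scale is sec²φ.
At 68.4°: sec²(68.4°) = 1/0.3681² = 7.379.
At 13.6°: sec²(13.6°) = 1/0.9720² = 1.059.
Ratio = 7.379/1.059 = cos²(13.6°)/cos²(68.4°) ≈ 6.97.

6.97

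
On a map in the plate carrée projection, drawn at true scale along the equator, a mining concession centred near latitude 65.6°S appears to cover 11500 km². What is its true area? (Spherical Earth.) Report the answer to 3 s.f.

4750 km²

For the equirectangular projection with φ₀ = 0 (plate carrée), h = 1 along meridians and k = sec φ along parallels.
Areal scale = h·k = 1 × sec φ; at 65.6°, h = 1.000, k = 2.421, so h·k = 2.421.
True area = apparent / (areal scale) = 11500 / 2.421 ≈ 4750 km².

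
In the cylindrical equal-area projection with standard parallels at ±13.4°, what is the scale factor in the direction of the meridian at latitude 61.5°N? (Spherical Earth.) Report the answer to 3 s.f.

For cylindrical equal-area with standard parallel φ₀, h = cos φ / cos φ₀ and k = cos φ₀ / cos φ, so h·k = 1.
h = cos 61.5° / cos 13.4° = 0.4772/0.9728 = 0.4905.

0.491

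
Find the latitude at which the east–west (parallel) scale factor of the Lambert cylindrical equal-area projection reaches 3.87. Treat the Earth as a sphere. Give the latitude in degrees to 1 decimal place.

The Lambert cylindrical equal-area projection is the cylindrical equal-area projection with its standard parallel at the equator (φ₀ = 0). Cylindrical equal-area (φ₀ = 0°): h = cos φ / cos 0° along meridians, k = cos 0° / cos φ along parallels; h·k = 1.
k = cos φ₀ / cos φ = 3.87  ⇒  cos φ = cos 0° / 3.87 = 0.2584.
φ = arccos(0.2584) ≈ 75.0°.

75.0°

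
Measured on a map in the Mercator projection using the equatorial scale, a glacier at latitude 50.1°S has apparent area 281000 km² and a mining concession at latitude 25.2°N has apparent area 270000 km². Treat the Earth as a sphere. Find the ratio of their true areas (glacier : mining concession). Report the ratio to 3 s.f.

0.523

Mercator's areal exaggeration is sec²φ; hence true area = (apparent area) · cos²φ.
True area of glacier: 281000 × cos²(50.1°) = 281000 × 0.4115 = 115600 km².
True area of mining concession: 270000 × cos²(25.2°) = 270000 × 0.8187 = 221100 km².
Ratio = 115600 / 221100 ≈ 0.523.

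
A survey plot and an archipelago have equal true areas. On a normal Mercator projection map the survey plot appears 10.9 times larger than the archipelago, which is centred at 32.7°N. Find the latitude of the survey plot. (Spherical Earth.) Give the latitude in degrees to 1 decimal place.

Mercator areal scale is sec²φ, so apparent-area ratio = sec²φ₁ / sec²φ₂ = cos²φ₂ / cos²φ₁.
cos²φ₂ / cos²φ₁ = 10.9  ⇒  cos φ₁ = cos 32.7° / √10.9 = 0.8415/3.302 = 0.2549.
φ₁ = arccos(0.2549) ≈ 75.2°.

75.2°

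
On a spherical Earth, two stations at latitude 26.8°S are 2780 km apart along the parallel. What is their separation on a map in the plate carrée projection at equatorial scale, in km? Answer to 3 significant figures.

3110 km

For the equirectangular projection with φ₀ = 0 (plate carrée), h = 1 along meridians and k = sec φ along parallels.
Along the parallel, k = sec 26.8° = 1/0.8926 = 1.120.
Map distance = 2780 × 1.120 ≈ 3110 km.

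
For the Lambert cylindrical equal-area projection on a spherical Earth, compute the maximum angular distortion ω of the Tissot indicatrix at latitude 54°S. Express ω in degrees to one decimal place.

The Lambert cylindrical equal-area projection is the cylindrical equal-area projection with its standard parallel at the equator (φ₀ = 0). For cylindrical equal-area with standard parallel φ₀, h = cos φ / cos φ₀ and k = cos φ₀ / cos φ, so h·k = 1.
At 54°: h = 0.5878, k = 1.701; principal scales a = 1.701, b = 0.5878.
sin(ω/2) = (a − b)/(a + b) = 1.114/2.289 = 0.4864, so ω = 2 arcsin(0.4864) ≈ 58.2°.

58.2°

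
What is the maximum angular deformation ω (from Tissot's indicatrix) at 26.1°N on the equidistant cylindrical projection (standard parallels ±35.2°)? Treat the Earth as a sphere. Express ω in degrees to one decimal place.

5.4°

In the equirectangular projection with standard parallel φ₀ = 35.2° (x = Rλ cos φ₀, y = Rφ), meridians are true-scale (h = 1) and the parallel scale is k = cos φ₀ / cos φ.
At 26.1°: h = 1.000, k = 0.9099; principal scales a = 1.000, b = 0.9099.
sin(ω/2) = (a − b)/(a + b) = 0.09007/1.910 = 0.04716, so ω = 2 arcsin(0.04716) ≈ 5.4°.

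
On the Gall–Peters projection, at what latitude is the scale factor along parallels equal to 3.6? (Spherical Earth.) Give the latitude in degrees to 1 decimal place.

78.7°

The Gall–Peters projection is cylindrical equal-area with φ₀ = 45°. Cylindrical equal-area (φ₀ = 45°): h = cos φ / cos 45° along meridians, k = cos 45° / cos φ along parallels; h·k = 1.
k = cos φ₀ / cos φ = 3.6  ⇒  cos φ = cos 45° / 3.6 = 0.1964.
φ = arccos(0.1964) ≈ 78.7°.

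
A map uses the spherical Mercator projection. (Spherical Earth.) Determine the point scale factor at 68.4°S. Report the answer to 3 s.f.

For Mercator, h = k = sec φ (a conformal cylindrical projection has a single point scale, 1/cos φ).
k = 1/cos 68.4° = 1/0.3681 = 2.716.

2.72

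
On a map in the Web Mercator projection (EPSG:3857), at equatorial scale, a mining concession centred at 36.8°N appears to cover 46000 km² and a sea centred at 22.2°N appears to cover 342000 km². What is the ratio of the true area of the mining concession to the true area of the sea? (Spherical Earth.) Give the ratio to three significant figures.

Since Mercator area scale is 1/cos²φ, the true area equals the apparent area multiplied by cos²φ.
True area of mining concession: 46000 × cos²(36.8°) = 46000 × 0.6412 = 29490 km².
True area of sea: 342000 × cos²(22.2°) = 342000 × 0.8572 = 293200 km².
Ratio = 29490 / 293200 ≈ 0.101.

0.101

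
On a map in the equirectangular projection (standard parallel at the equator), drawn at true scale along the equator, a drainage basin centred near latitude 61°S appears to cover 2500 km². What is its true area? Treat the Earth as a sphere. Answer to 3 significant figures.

1210 km²

In the plate carrée (x = Rλ, y = Rφ), meridians are true-scale (h = 1) and parallels are stretched by k = sec φ.
Areal scale = h·k = 1 × sec φ; at 61°, h = 1.000, k = 2.063, so h·k = 2.063.
True area = apparent / (areal scale) = 2500 / 2.063 ≈ 1210 km².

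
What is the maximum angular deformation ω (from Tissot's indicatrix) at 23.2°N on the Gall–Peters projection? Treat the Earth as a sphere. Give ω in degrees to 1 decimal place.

The Gall–Peters projection is cylindrical equal-area with φ₀ = 45°. A cylindrical equal-area projection with standard parallel φ₀ has meridian scale h = cos φ / cos φ₀ and parallel scale k = cos φ₀ / cos φ (so areas are preserved, h·k = 1).
At 23.2°: h = 1.300, k = 0.7693; principal scales a = 1.300, b = 0.7693.
sin(ω/2) = (a − b)/(a + b) = 0.5305/2.069 = 0.2564, so ω = 2 arcsin(0.2564) ≈ 29.7°.

29.7°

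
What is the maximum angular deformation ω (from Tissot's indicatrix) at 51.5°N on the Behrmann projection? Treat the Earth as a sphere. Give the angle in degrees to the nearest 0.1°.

37.2°

The Behrmann projection is cylindrical equal-area with φ₀ = 30°. Cylindrical equal-area (φ₀ = 30°): h = cos φ / cos 30° along meridians, k = cos 30° / cos φ along parallels; h·k = 1.
At 51.5°: h = 0.7188, k = 1.391; principal scales a = 1.391, b = 0.7188.
sin(ω/2) = (a − b)/(a + b) = 0.6724/2.110 = 0.3187, so ω = 2 arcsin(0.3187) ≈ 37.2°.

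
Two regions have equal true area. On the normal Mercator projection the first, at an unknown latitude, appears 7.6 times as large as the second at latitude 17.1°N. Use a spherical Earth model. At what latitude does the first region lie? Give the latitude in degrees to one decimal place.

69.7°

For equal true areas on Mercator, apparent areas scale as sec²φ, so the ratio is cos²φ₂ / cos²φ₁.
cos²φ₂ / cos²φ₁ = 7.6  ⇒  cos φ₁ = cos 17.1° / √7.6 = 0.9558/2.757 = 0.3467.
φ₁ = arccos(0.3467) ≈ 69.7°.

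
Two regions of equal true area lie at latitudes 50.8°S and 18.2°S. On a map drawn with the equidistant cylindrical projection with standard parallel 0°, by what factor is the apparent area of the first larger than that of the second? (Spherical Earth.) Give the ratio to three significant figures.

1.50

For the equirectangular projection with φ₀ = 0 (plate carrée), h = 1 along meridians and k = sec φ along parallels.
Areal scale at 50.8°: h·k = 1.000 × 1.582 = 1.582.
Areal scale at 18.2°: h·k = 1.000 × 1.053 = 1.053.
Ratio = 1.582/1.053 ≈ 1.50.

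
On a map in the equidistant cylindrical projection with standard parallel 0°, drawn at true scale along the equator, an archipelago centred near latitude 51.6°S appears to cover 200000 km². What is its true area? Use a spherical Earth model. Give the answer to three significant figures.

For the equirectangular projection with φ₀ = 0 (plate carrée), h = 1 along meridians and k = sec φ along parallels.
Areal scale = h·k = 1 × sec φ; at 51.6°, h = 1.000, k = 1.610, so h·k = 1.610.
True area = apparent / (areal scale) = 200000 / 1.610 ≈ 124000 km².

124000 km²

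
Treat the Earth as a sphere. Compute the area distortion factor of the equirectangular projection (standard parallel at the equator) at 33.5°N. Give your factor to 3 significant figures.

In the plate carrée (x = Rλ, y = Rφ), meridians are true-scale (h = 1) and parallels are stretched by k = sec φ.
Areal scale = h·k = 1 × sec φ; at 33.5°, h = 1.000, k = 1.199, so h·k = 1.199.

1.20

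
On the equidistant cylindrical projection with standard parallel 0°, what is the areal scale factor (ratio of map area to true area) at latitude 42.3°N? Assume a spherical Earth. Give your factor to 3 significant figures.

In the plate carrée (x = Rλ, y = Rφ), meridians are true-scale (h = 1) and parallels are stretched by k = sec φ.
Areal scale = h·k = 1 × sec φ; at 42.3°, h = 1.000, k = 1.352, so h·k = 1.352.

1.35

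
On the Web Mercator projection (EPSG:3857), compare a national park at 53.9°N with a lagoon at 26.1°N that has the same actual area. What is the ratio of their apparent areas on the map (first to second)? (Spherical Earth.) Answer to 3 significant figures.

2.32

On Mercator, area is exaggerated by sec²φ = 1/cos²φ.
At 53.9°: sec²(53.9°) = 1/0.5892² = 2.881.
At 26.1°: sec²(26.1°) = 1/0.8980² = 1.240.
Ratio = 2.881/1.240 = cos²(26.1°)/cos²(53.9°) ≈ 2.32.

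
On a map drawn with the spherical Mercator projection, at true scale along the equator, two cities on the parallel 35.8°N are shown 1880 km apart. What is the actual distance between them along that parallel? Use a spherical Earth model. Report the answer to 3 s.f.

Mercator is conformal, so the point scale is isotropic: h = k = sec φ = 1/cos φ.
Along the parallel at 35.8°, map distances are exaggerated by k = sec 35.8° = 1.233.
True distance = 1880 / 1.233 = 1880 × cos 35.8° ≈ 1520 km.

1520 km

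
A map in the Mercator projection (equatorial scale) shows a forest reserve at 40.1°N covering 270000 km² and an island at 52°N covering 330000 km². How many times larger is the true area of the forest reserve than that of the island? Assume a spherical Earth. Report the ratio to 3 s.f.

1.26

On Mercator the areal scale is sec²φ, so true area = apparent × cos²φ.
True area of forest reserve: 270000 × cos²(40.1°) = 270000 × 0.5851 = 158000 km².
True area of island: 330000 × cos²(52°) = 330000 × 0.3790 = 125100 km².
Ratio = 158000 / 125100 ≈ 1.26.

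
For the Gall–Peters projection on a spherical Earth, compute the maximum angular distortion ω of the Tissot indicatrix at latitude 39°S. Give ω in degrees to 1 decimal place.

10.8°

The Gall–Peters projection is cylindrical equal-area with φ₀ = 45°. For cylindrical equal-area with standard parallel φ₀, h = cos φ / cos φ₀ and k = cos φ₀ / cos φ, so h·k = 1.
At 39°: h = 1.099, k = 0.9099; principal scales a = 1.099, b = 0.9099.
sin(ω/2) = (a − b)/(a + b) = 0.1892/2.009 = 0.09417, so ω = 2 arcsin(0.09417) ≈ 10.8°.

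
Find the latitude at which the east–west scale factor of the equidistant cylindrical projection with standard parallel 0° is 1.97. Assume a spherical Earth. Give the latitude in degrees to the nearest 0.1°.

59.5°

Plate carrée: h = 1, k = sec φ along parallels.
sec φ = 1.97  ⇒  cos φ = 0.5076  ⇒  φ ≈ 59.5°.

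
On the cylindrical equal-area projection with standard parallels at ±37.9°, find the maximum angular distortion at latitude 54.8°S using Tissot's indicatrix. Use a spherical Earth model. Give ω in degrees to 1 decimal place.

35.4°

Cylindrical equal-area (φ₀ = 37.9°): h = cos φ / cos 37.9° along meridians, k = cos 37.9° / cos φ along parallels; h·k = 1.
At 54.8°: h = 0.7305, k = 1.369; principal scales a = 1.369, b = 0.7305.
sin(ω/2) = (a − b)/(a + b) = 0.6384/2.099 = 0.3041, so ω = 2 arcsin(0.3041) ≈ 35.4°.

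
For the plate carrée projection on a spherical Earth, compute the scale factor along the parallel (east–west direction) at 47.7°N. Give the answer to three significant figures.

1.49

Plate carrée maps x = Rλ, y = Rφ. The meridian scale is h = 1 and the parallel scale is k = 1/cos φ = sec φ.
k = 1/cos 47.7° = 1/0.6730 = 1.486.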